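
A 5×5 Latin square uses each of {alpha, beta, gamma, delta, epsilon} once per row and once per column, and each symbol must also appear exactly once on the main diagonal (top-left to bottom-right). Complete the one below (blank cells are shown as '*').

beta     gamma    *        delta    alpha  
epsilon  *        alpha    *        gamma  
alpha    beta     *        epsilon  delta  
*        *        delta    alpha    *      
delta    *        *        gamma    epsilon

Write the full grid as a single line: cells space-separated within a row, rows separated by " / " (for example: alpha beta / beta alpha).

(r1,c3): row 1 has {alpha,beta,gamma,delta}; column 3 has {alpha,delta}, so it must be epsilon.
(r2,c2): row 2 has {alpha,gamma,epsilon}; column 2 has {beta,gamma}; the diagonal has {alpha,beta,epsilon}, so it must be delta.
(r2,c4): row 2 has {alpha,gamma,delta,epsilon}; column 4 has {alpha,gamma,delta,epsilon}, so it must be beta.
(r3,c3): row 3 has {alpha,beta,delta,epsilon}; column 3 has {alpha,delta,epsilon}; the diagonal has {alpha,beta,delta,epsilon}, so it must be gamma.
(r4,c1): row 4 has {alpha,delta}; column 1 has {alpha,beta,delta,epsilon}, so it must be gamma.
(r4,c2): row 4 has {alpha,gamma,delta}; column 2 has {beta,gamma,delta}, so it must be epsilon.
(r4,c5): row 4 has {alpha,gamma,delta,epsilon}; column 5 has {alpha,gamma,delta,epsilon}, so it must be beta.
(r5,c2): row 5 has {gamma,delta,epsilon}; column 2 has {beta,gamma,delta,epsilon}, so it must be alpha.
(r5,c3): row 5 has {alpha,gamma,delta,epsilon}; column 3 has {alpha,gamma,delta,epsilon}, so it must be beta.

beta gamma epsilon delta alpha / epsilon delta alpha beta gamma / alpha beta gamma epsilon delta / gamma epsilon delta alpha beta / delta alpha beta gamma epsilon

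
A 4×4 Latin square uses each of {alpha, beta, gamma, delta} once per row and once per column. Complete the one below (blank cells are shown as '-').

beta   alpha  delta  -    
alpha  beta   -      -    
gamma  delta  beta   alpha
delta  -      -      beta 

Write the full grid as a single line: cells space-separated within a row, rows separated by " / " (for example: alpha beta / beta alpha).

beta alpha delta gamma / alpha beta gamma delta / gamma delta beta alpha / delta gamma alpha beta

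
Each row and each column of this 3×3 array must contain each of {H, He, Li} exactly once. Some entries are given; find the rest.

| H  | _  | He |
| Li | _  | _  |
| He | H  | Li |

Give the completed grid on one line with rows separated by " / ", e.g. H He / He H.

H Li He / Li He H / He H Li

Cell (r1,c2): row 1 has {H,He}; column 2 has {H} → Li.
Cell (r2,c2): row 2 has {Li}; column 2 has {H,Li} → He.
Cell (r2,c3): row 2 has {He,Li}; column 3 has {He,Li} → H.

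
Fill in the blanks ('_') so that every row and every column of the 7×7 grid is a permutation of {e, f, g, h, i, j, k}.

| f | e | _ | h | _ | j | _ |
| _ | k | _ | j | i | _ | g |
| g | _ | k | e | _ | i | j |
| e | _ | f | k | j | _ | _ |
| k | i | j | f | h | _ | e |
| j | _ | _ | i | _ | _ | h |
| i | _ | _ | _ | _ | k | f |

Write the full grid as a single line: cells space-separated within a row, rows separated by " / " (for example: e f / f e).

f e i h g j k / h k e j i f g / g h k e f i j / e g f k j h i / k i j f h g e / j f g i k e h / i j h g e k f

Cell (r2,c1): row 2 has {g,i,j,k}; column 1 has {e,f,g,i,j,k} → h.
Cell (r2,c3): row 2 has {g,h,i,j,k}; column 3 has {f,j,k} → e.
Cell (r2,c6): row 2 has {e,g,h,i,j,k}; column 6 has {i,j,k} → f.
Cell (r3,c5): row 3 has {e,g,i,j,k}; column 5 has {h,i,j} → f.
Cell (r4,c7): row 4 has {e,f,j,k}; column 7 has {e,f,g,h,j} → i.
Cell (r5,c6): row 5 has {e,f,h,i,j,k}; column 6 has {f,i,j,k} → g.
Cell (r6,c3): row 6 has {h,i,j}; column 3 has {e,f,j,k} → g.
Cell (r6,c6): row 6 has {g,h,i,j}; column 6 has {f,g,i,j,k} → e.
Cell (r7,c3): row 7 has {f,i,k}; column 3 has {e,f,g,j,k} → h.
Cell (r7,c4): row 7 has {f,h,i,k}; column 4 has {e,f,h,i,j,k} → g.
Cell (r7,c5): row 7 has {f,g,h,i,k}; column 5 has {f,h,i,j} → e.
Cell (r1,c3): row 1 has {e,f,h,j}; column 3 has {e,f,g,h,j,k} → i.
Cell (r1,c7): row 1 has {e,f,h,i,j}; column 7 has {e,f,g,h,i,j} → k.
Cell (r3,c2): row 3 has {e,f,g,i,j,k}; column 2 has {e,i,k} → h.
Cell (r4,c2): row 4 has {e,f,i,j,k}; column 2 has {e,h,i,k} → g.
Cell (r4,c6): row 4 has {e,f,g,i,j,k}; column 6 has {e,f,g,i,j,k} → h.
Cell (r6,c2): row 6 has {e,g,h,i,j}; column 2 has {e,g,h,i,k} → f.
Cell (r6,c5): row 6 has {e,f,g,h,i,j}; column 5 has {e,f,h,i,j} → k.
Cell (r7,c2): row 7 has {e,f,g,h,i,k}; column 2 has {e,f,g,h,i,k} → j.
Cell (r1,c5): row 1 has {e,f,h,i,j,k}; column 5 has {e,f,h,i,j,k} → g.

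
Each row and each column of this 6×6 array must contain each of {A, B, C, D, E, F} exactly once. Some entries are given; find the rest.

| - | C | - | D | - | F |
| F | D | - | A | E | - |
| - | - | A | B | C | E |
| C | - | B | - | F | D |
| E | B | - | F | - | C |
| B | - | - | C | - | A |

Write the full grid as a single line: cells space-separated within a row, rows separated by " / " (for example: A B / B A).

(r1,c1) = A
(r1,c3) = E
(r1,c5) = B
(r2,c3) = C
(r2,c6) = B
(r3,c1) = D
(r3,c2) = F
(r4,c4) = E
(r5,c3) = D
(r5,c5) = A
(r6,c2) = E
(r6,c3) = F
(r6,c5) = D
(r4,c2) = A

A C E D B F / F D C A E B / D F A B C E / C A B E F D / E B D F A C / B E F C D A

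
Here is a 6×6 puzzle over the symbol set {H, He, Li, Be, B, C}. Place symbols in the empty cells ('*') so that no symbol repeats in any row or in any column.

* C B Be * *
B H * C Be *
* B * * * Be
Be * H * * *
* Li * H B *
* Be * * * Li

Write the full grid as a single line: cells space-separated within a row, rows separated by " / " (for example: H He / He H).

row 2 has {H,Be,B,C}; column 6 has {Li,Be} — only He is left for (r2,c6).
row 4 has {H,Be}; column 2 has {H,Li,Be,B,C} — only He is left for (r4,c2).
row 5 has {H,Li,B}; column 6 has {He,Li,Be} — only C is left for (r5,c6).
row 1 has {Be,B,C}; column 6 has {He,Li,Be,C} — only H is left for (r1,c6).
row 2 has {H,He,Be,B,C}; column 3 has {H,B} — only Li is left for (r2,c3).
row 4 has {H,He,Be}; column 6 has {H,He,Li,Be,C} — only B is left for (r4,c6).
row 5 has {H,Li,B,C}; column 1 has {Be,B} — only He is left for (r5,c1).
row 5 has {H,He,Li,B,C}; column 3 has {H,Li,B} — only Be is left for (r5,c3).
row 1 has {H,Be,B,C}; column 1 has {He,Be,B} — only Li is left for (r1,c1).
row 1 has {H,Li,Be,B,C}; column 5 has {Be,B} — only He is left for (r1,c5).
row 4 has {H,He,Be,B}; column 4 has {H,Be,C} — only Li is left for (r4,c4).
row 4 has {H,He,Li,Be,B}; column 5 has {He,Be,B} — only C is left for (r4,c5).
row 6 has {Li,Be}; column 5 has {He,Be,B,C} — only H is left for (r6,c5).
row 3 has {Be,B}; column 4 has {H,Li,Be,C} — only He is left for (r3,c4).
row 3 has {He,Be,B}; column 5 has {H,He,Be,B,C} — only Li is left for (r3,c5).
row 6 has {H,Li,Be}; column 1 has {He,Li,Be,B} — only C is left for (r6,c1).
row 6 has {H,Li,Be,C}; column 3 has {H,Li,Be,B} — only He is left for (r6,c3).
row 6 has {H,He,Li,Be,C}; column 4 has {H,He,Li,Be,C} — only B is left for (r6,c4).
row 3 has {He,Li,Be,B}; column 1 has {He,Li,Be,B,C} — only H is left for (r3,c1).
row 3 has {H,He,Li,Be,B}; column 3 has {H,He,Li,Be,B} — only C is left for (r3,c3).

Li C B Be He H / B H Li C Be He / H B C He Li Be / Be He H Li C B / He Li Be H B C / C Be He B H Li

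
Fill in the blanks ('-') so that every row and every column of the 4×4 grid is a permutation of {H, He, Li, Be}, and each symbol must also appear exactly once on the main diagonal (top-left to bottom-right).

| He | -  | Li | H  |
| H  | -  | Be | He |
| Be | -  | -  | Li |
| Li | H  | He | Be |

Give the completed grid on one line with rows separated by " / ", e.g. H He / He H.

He Be Li H / H Li Be He / Be He H Li / Li H He Be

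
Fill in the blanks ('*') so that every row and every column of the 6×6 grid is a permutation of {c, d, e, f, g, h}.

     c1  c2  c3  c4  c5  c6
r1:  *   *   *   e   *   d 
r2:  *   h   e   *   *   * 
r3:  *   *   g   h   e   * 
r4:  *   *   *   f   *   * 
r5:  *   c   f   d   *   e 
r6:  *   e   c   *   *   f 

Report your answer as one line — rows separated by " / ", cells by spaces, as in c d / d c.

c f h e g d / d h e c f g / f d g h e c / e g d f c h / g c f d h e / h e c g d f

(r1,c3) = h
(r3,c6) = c
(r4,c3) = d
(r6,c4) = g
(r2,c4) = c
(r2,c6) = g
(r4,c2) = g
(r4,c6) = h
(r1,c2) = f
(r3,c2) = d
(r4,c5) = c
(r1,c5) = g
(r3,c1) = f
(r4,c1) = e
(r5,c5) = h
(r6,c5) = d
(r1,c1) = c
(r2,c1) = d
(r2,c5) = f
(r5,c1) = g
(r6,c1) = h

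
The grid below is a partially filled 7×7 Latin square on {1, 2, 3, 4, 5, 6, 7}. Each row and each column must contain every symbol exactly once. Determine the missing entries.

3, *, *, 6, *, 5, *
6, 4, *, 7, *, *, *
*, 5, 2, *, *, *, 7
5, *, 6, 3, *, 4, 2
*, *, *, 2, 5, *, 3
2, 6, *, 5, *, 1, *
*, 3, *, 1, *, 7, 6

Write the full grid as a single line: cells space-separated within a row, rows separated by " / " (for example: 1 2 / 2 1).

3 2 7 6 4 5 1 / 6 4 1 7 3 2 5 / 1 5 2 4 6 3 7 / 5 7 6 3 1 4 2 / 7 1 4 2 5 6 3 / 2 6 3 5 7 1 4 / 4 3 5 1 2 7 6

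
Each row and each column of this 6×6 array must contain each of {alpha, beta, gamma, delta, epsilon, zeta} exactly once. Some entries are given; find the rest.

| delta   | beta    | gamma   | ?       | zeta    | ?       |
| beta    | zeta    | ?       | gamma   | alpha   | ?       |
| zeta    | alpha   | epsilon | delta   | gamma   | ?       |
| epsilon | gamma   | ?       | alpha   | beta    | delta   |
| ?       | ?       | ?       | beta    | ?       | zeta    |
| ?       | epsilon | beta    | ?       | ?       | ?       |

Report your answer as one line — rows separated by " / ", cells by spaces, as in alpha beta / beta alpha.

At row 1, column 4: row 1 has {beta,gamma,delta,zeta}; column 4 has {alpha,beta,gamma,delta}; that leaves epsilon.
At row 1, column 6: row 1 has {beta,gamma,delta,epsilon,zeta}; column 6 has {delta,zeta}; that leaves alpha.
At row 2, column 3: row 2 has {alpha,beta,gamma,zeta}; column 3 has {beta,gamma,epsilon}; that leaves delta.
At row 2, column 6: row 2 has {alpha,beta,gamma,delta,zeta}; column 6 has {alpha,delta,zeta}; that leaves epsilon.
At row 3, column 6: row 3 has {alpha,gamma,delta,epsilon,zeta}; column 6 has {alpha,delta,epsilon,zeta}; that leaves beta.
At row 4, column 3: row 4 has {alpha,beta,gamma,delta,epsilon}; column 3 has {beta,gamma,delta,epsilon}; that leaves zeta.
At row 5, column 2: row 5 has {beta,zeta}; column 2 has {alpha,beta,gamma,epsilon,zeta}; that leaves delta.
At row 5, column 3: row 5 has {beta,delta,zeta}; column 3 has {beta,gamma,delta,epsilon,zeta}; that leaves alpha.
At row 5, column 5: row 5 has {alpha,beta,delta,zeta}; column 5 has {alpha,beta,gamma,zeta}; that leaves epsilon.
At row 6, column 4: row 6 has {beta,epsilon}; column 4 has {alpha,beta,gamma,delta,epsilon}; that leaves zeta.
At row 6, column 5: row 6 has {beta,epsilon,zeta}; column 5 has {alpha,beta,gamma,epsilon,zeta}; that leaves delta.
At row 6, column 6: row 6 has {beta,delta,epsilon,zeta}; column 6 has {alpha,beta,delta,epsilon,zeta}; that leaves gamma.
At row 5, column 1: row 5 has {alpha,beta,delta,epsilon,zeta}; column 1 has {beta,delta,epsilon,zeta}; that leaves gamma.
At row 6, column 1: row 6 has {beta,gamma,delta,epsilon,zeta}; column 1 has {beta,gamma,delta,epsilon,zeta}; that leaves alpha.

delta beta gamma epsilon zeta alpha / beta zeta delta gamma alpha epsilon / zeta alpha epsilon delta gamma beta / epsilon gamma zeta alpha beta delta / gamma delta alpha beta epsilon zeta / alpha epsilon beta zeta delta gamma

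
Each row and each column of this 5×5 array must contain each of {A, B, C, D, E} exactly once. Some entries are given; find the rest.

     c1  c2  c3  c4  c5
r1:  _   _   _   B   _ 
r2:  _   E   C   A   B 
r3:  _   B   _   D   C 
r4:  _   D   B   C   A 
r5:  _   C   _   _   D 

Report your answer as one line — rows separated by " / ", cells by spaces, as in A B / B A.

C A D B E / D E C A B / A B E D C / E D B C A / B C A E D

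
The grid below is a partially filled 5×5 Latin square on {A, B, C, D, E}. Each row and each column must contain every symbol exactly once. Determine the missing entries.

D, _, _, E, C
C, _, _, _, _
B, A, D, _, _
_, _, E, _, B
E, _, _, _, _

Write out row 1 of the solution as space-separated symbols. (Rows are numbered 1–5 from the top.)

(r1,c2) = B
(r1,c3) = A

D B A E C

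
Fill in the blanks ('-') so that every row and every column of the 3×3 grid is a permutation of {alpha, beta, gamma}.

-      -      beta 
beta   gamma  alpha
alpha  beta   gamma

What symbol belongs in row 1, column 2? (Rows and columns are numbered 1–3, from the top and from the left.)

(r1,c1): row 1 has {beta}; column 1 has {alpha,beta}, so it must be gamma.
(r1,c2): row 1 has {beta,gamma}; column 2 has {beta,gamma}, so it must be alpha.

alpha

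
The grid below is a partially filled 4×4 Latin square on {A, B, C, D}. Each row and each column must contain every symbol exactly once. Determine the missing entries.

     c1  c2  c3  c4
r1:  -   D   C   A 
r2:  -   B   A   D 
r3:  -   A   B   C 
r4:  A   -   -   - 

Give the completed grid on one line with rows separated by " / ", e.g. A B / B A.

B D C A / C B A D / D A B C / A C D B

Cell (r1,c1): row 1 has {A,C,D}; column 1 has {A} → B.
Cell (r2,c1): row 2 has {A,B,D}; column 1 has {A,B} → C.
Cell (r3,c1): row 3 has {A,B,C}; column 1 has {A,B,C} → D.
Cell (r4,c2): row 4 has {A}; column 2 has {A,B,D} → C.
Cell (r4,c3): row 4 has {A,C}; column 3 has {A,B,C} → D.
Cell (r4,c4): row 4 has {A,C,D}; column 4 has {A,C,D} → B.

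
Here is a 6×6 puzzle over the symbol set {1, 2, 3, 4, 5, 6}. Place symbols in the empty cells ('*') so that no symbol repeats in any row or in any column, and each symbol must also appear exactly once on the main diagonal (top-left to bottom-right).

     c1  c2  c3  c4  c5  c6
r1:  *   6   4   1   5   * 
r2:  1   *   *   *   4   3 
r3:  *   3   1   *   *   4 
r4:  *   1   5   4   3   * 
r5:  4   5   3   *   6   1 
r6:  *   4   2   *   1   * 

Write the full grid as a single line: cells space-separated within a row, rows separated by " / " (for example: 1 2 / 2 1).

3 6 4 1 5 2 / 1 2 6 5 4 3 / 5 3 1 6 2 4 / 2 1 5 4 3 6 / 4 5 3 2 6 1 / 6 4 2 3 1 5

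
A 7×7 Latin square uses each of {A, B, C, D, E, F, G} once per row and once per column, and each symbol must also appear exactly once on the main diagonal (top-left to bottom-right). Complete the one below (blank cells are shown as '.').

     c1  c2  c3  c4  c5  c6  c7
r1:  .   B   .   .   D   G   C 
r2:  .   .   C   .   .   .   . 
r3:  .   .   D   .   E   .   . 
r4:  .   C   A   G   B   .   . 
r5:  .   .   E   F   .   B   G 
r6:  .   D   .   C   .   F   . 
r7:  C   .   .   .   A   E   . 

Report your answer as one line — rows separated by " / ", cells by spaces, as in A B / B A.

A B F E D G C / G E C B F A D / B G D A E C F / F C A G B D E / D A E F C B G / E D B C G F A / C F G D A E B

(r1,c3): row 1 has {B,C,D,G}; column 3 has {A,C,D,E}, so it must be F.
(r4,c6): row 4 has {A,B,C,G}; column 6 has {B,E,F,G}, so it must be D.
(r5,c2): row 5 has {B,E,F,G}; column 2 has {B,C,D}, so it must be A.
(r5,c5): row 5 has {A,B,E,F,G}; column 5 has {A,B,D,E}; the diagonal has {D,F,G}, so it must be C.
(r6,c5): row 6 has {C,D,F}; column 5 has {A,B,C,D,E}, so it must be G.
(r7,c7): row 7 has {A,C,E}; column 7 has {C,G}; the diagonal has {C,D,F,G}, so it must be B.
(r2,c2): row 2 has {C}; column 2 has {A,B,C,D}; the diagonal has {B,C,D,F,G}, so it must be E.
(r2,c5): row 2 has {C,E}; column 5 has {A,B,C,D,E,G}, so it must be F.
(r2,c6): row 2 has {C,E,F}; column 6 has {B,D,E,F,G}, so it must be A.
(r2,c7): row 2 has {A,C,E,F}; column 7 has {B,C,G}, so it must be D.
(r3,c6): row 3 has {D,E}; column 6 has {A,B,D,E,F,G}, so it must be C.
(r5,c1): row 5 has {A,B,C,E,F,G}; column 1 has {C}, so it must be D.
(r6,c3): row 6 has {C,D,F,G}; column 3 has {A,C,D,E,F}, so it must be B.
(r7,c3): row 7 has {A,B,C,E}; column 3 has {A,B,C,D,E,F}, so it must be G.
(r7,c4): row 7 has {A,B,C,E,G}; column 4 has {C,F,G}, so it must be D.
(r1,c1): row 1 has {B,C,D,F,G}; column 1 has {C,D}; the diagonal has {B,C,D,E,F,G}, so it must be A.
(r1,c4): row 1 has {A,B,C,D,F,G}; column 4 has {C,D,F,G}, so it must be E.
(r2,c4): row 2 has {A,C,D,E,F}; column 4 has {C,D,E,F,G}, so it must be B.
(r3,c4): row 3 has {C,D,E}; column 4 has {B,C,D,E,F,G}, so it must be A.
(r3,c7): row 3 has {A,C,D,E}; column 7 has {B,C,D,G}, so it must be F.
(r4,c7): row 4 has {A,B,C,D,G}; column 7 has {B,C,D,F,G}, so it must be E.
(r6,c1): row 6 has {B,C,D,F,G}; column 1 has {A,C,D}, so it must be E.
(r6,c7): row 6 has {B,C,D,E,F,G}; column 7 has {B,C,D,E,F,G}, so it must be A.
(r7,c2): row 7 has {A,B,C,D,E,G}; column 2 has {A,B,C,D,E}, so it must be F.
(r2,c1): row 2 has {A,B,C,D,E,F}; column 1 has {A,C,D,E}, so it must be G.
(r3,c1): row 3 has {A,C,D,E,F}; column 1 has {A,C,D,E,G}, so it must be B.
(r3,c2): row 3 has {A,B,C,D,E,F}; column 2 has {A,B,C,D,E,F}, so it must be G.
(r4,c1): row 4 has {A,B,C,D,E,G}; column 1 has {A,B,C,D,E,G}, so it must be F.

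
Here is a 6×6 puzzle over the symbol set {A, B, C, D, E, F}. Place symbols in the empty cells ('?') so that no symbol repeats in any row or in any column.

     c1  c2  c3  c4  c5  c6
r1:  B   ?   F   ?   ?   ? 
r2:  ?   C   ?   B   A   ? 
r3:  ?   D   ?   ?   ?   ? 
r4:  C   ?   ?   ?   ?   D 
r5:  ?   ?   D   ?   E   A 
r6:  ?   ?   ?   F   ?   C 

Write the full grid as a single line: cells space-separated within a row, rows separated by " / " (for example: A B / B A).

B A F D C E / D C E B A F / E D C A F B / C F A E B D / F B D C E A / A E B F D C

(r1,c6) = E
(r2,c3) = E
(r2,c6) = F
(r3,c6) = B
(r5,c1) = F
(r5,c2) = B
(r5,c4) = C
(r1,c2) = A
(r1,c4) = D
(r1,c5) = C
(r2,c1) = D
(r3,c5) = F
(r4,c5) = B
(r6,c2) = E
(r6,c5) = D
(r4,c2) = F
(r4,c3) = A
(r4,c4) = E
(r6,c1) = A
(r6,c3) = B
(r3,c1) = E
(r3,c3) = C
(r3,c4) = A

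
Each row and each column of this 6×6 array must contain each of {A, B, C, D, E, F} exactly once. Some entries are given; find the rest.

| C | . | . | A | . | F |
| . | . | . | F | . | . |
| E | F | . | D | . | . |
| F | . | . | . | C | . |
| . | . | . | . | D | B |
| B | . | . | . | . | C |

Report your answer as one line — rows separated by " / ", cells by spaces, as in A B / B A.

C B D A E F / D C B F A E / E F C D B A / F A E B C D / A E F C D B / B D A E F C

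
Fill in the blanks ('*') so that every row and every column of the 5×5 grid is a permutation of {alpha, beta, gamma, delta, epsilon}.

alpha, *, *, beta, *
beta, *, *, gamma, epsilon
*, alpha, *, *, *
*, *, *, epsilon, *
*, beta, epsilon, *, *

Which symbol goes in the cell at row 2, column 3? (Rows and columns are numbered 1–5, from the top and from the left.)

alpha

Cell (r2,c2): row 2 has {beta,gamma,epsilon}; column 2 has {alpha,beta} → delta.
Cell (r2,c3): row 2 has {beta,gamma,delta,epsilon}; column 3 has {epsilon} → alpha.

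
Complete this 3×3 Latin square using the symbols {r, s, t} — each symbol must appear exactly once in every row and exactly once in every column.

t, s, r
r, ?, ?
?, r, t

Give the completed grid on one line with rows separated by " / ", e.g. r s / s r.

t s r / r t s / s r t

(r2,c2) = t
(r2,c3) = s
(r3,c1) = s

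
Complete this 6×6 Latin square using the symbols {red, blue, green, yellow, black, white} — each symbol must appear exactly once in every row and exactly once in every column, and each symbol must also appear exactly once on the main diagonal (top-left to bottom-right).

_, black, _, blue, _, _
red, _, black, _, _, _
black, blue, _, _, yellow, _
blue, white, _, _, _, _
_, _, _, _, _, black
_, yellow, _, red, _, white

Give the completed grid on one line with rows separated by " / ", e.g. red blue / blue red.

yellow black white blue green red / red green black yellow white blue / black blue red white yellow green / blue white green black red yellow / white red yellow green blue black / green yellow blue red black white

At row 2, column 2: row 2 has {red,black}; column 2 has {blue,yellow,black,white}; the diagonal has {white}; that leaves green.
At row 3, column 3: row 3 has {blue,yellow,black}; column 3 has {black}; the diagonal has {green,white}; that leaves red.
At row 3, column 6: row 3 has {red,blue,yellow,black}; column 6 has {black,white}; that leaves green.
At row 5, column 2: row 5 has {black}; column 2 has {blue,green,yellow,black,white}; that leaves red.
At row 5, column 5: row 5 has {red,black}; column 5 has {yellow}; the diagonal has {red,green,white}; that leaves blue.
At row 6, column 1: row 6 has {red,yellow,white}; column 1 has {red,blue,black}; that leaves green.
At row 6, column 3: row 6 has {red,green,yellow,white}; column 3 has {red,black}; that leaves blue.
At row 6, column 5: row 6 has {red,blue,green,yellow,white}; column 5 has {blue,yellow}; that leaves black.
At row 1, column 1: row 1 has {blue,black}; column 1 has {red,blue,green,black}; the diagonal has {red,blue,green,white}; that leaves yellow.
At row 1, column 6: row 1 has {blue,yellow,black}; column 6 has {green,black,white}; that leaves red.
At row 2, column 5: row 2 has {red,green,black}; column 5 has {blue,yellow,black}; that leaves white.
At row 3, column 4: row 3 has {red,blue,green,yellow,black}; column 4 has {red,blue}; that leaves white.
At row 4, column 4: row 4 has {blue,white}; column 4 has {red,blue,white}; the diagonal has {red,blue,green,yellow,white}; that leaves black.
At row 4, column 6: row 4 has {blue,black,white}; column 6 has {red,green,black,white}; that leaves yellow.
At row 5, column 1: row 5 has {red,blue,black}; column 1 has {red,blue,green,yellow,black}; that leaves white.
At row 1, column 5: row 1 has {red,blue,yellow,black}; column 5 has {blue,yellow,black,white}; that leaves green.
At row 2, column 4: row 2 has {red,green,black,white}; column 4 has {red,blue,black,white}; that leaves yellow.
At row 2, column 6: row 2 has {red,green,yellow,black,white}; column 6 has {red,green,yellow,black,white}; that leaves blue.
At row 4, column 3: row 4 has {blue,yellow,black,white}; column 3 has {red,blue,black}; that leaves green.
At row 4, column 5: row 4 has {blue,green,yellow,black,white}; column 5 has {blue,green,yellow,black,white}; that leaves red.
At row 5, column 3: row 5 has {red,blue,black,white}; column 3 has {red,blue,green,black}; that leaves yellow.
At row 5, column 4: row 5 has {red,blue,yellow,black,white}; column 4 has {red,blue,yellow,black,white}; that leaves green.
At row 1, column 3: row 1 has {red,blue,green,yellow,black}; column 3 has {red,blue,green,yellow,black}; that leaves white.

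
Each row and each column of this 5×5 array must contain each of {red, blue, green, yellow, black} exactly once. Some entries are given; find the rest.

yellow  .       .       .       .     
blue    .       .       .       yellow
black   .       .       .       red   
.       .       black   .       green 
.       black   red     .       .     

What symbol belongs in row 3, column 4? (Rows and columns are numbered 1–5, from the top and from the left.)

(r2,c3) = green
(r4,c1) = red
(r5,c1) = green
(r5,c5) = blue
(r1,c3) = blue
(r1,c5) = black
(r2,c2) = red
(r2,c4) = black
(r3,c3) = yellow
(r5,c4) = yellow
(r1,c2) = green
(r1,c4) = red
(r3,c2) = blue
(r3,c4) = green

green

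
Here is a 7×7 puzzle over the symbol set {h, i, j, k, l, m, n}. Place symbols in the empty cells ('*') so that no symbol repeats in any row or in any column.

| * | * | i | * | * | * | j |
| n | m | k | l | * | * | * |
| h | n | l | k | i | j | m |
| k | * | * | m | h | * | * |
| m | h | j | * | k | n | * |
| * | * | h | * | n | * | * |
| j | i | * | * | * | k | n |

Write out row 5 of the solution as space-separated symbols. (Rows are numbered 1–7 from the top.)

m h j i k n l

(r1,c1) = l
(r1,c2) = k
(r1,c5) = m
(r1,c6) = h
(r2,c5) = j
(r2,c6) = i
(r2,c7) = h
(r4,c3) = n
(r4,c6) = l
(r4,c7) = i
(r5,c4) = i
(r5,c7) = l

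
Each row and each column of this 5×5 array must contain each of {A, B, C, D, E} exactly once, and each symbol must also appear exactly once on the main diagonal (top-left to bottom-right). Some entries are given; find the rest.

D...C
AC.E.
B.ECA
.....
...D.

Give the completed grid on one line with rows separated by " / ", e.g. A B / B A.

D E A B C / A C B E D / B D E C A / C B D A E / E A C D B

Cell (r3,c2): row 3 has {A,B,C,E}; column 2 has {C} → D.
Cell (r5,c5): row 5 has {D}; column 5 has {A,C}; the diagonal has {C,D,E} → B.
Cell (r2,c5): row 2 has {A,C,E}; column 5 has {A,B,C} → D.
Cell (r4,c4): row 4 is empty so far; column 4 has {C,D,E}; the diagonal has {B,C,D,E} → A.
Cell (r4,c5): row 4 has {A}; column 5 has {A,B,C,D} → E.
Cell (r1,c4): row 1 has {C,D}; column 4 has {A,C,D,E} → B.
Cell (r2,c3): row 2 has {A,C,D,E}; column 3 has {E} → B.
Cell (r4,c1): row 4 has {A,E}; column 1 has {A,B,D} → C.
Cell (r4,c2): row 4 has {A,C,E}; column 2 has {C,D} → B.
Cell (r4,c3): row 4 has {A,B,C,E}; column 3 has {B,E} → D.
Cell (r5,c1): row 5 has {B,D}; column 1 has {A,B,C,D} → E.
Cell (r5,c2): row 5 has {B,D,E}; column 2 has {B,C,D} → A.
Cell (r5,c3): row 5 has {A,B,D,E}; column 3 has {B,D,E} → C.
Cell (r1,c2): row 1 has {B,C,D}; column 2 has {A,B,C,D} → E.
Cell (r1,c3): row 1 has {B,C,D,E}; column 3 has {B,C,D,E} → A.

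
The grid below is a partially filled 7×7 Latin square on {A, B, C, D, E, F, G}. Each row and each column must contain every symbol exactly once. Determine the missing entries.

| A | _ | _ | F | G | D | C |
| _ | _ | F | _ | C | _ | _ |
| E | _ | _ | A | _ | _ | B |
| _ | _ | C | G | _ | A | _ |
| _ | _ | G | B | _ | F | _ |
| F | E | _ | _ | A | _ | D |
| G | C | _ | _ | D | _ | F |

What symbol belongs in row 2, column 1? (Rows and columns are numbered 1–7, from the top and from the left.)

B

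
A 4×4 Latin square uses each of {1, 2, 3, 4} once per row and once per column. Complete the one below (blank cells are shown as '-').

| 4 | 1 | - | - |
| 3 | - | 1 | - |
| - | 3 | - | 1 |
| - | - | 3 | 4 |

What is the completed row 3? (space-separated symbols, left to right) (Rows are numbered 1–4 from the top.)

(r1,c3) = 2
(r1,c4) = 3
(r2,c4) = 2
(r3,c1) = 2
(r3,c3) = 4

2 3 4 1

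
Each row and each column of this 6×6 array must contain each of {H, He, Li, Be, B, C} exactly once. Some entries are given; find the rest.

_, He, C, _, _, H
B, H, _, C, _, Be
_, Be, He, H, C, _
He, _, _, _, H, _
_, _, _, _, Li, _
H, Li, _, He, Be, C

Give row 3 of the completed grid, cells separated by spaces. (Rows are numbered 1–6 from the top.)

Li Be He H C B

(r1,c5): row 1 has {H,He,C}; column 5 has {H,Li,Be,C}, so it must be B.
(r2,c3): row 2 has {H,Be,B,C}; column 3 has {He,C}, so it must be Li.
(r2,c5): row 2 has {H,Li,Be,B,C}; column 5 has {H,Li,Be,B,C}, so it must be He.
(r3,c1): row 3 has {H,He,Be,C}; column 1 has {H,He,B}, so it must be Li.
(r3,c6): row 3 has {H,He,Li,Be,C}; column 6 has {H,Be,C}, so it must be B.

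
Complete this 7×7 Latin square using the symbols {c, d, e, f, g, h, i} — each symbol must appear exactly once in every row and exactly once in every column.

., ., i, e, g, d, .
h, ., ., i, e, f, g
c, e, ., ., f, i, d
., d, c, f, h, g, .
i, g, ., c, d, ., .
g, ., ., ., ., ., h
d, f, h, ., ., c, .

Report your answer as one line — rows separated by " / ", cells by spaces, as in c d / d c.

f h i e g d c / h c d i e f g / c e g h f i d / e d c f h g i / i g e c d h f / g i f d c e h / d f h g i c e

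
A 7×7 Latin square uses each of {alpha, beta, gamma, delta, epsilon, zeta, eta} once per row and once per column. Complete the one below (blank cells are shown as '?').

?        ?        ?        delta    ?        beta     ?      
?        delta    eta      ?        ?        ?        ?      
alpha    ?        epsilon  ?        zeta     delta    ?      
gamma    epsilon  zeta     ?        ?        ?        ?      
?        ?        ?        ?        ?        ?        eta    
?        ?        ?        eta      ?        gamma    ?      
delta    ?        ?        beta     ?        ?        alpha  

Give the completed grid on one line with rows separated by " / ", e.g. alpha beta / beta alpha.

(r3,c4) = gamma
(r3,c7) = beta
(r4,c4) = alpha
(r4,c6) = eta
(r4,c7) = delta
(r7,c3) = gamma
(r1,c3) = alpha
(r3,c2) = eta
(r4,c5) = beta
(r7,c2) = zeta
(r7,c6) = epsilon
(r1,c2) = gamma
(r7,c5) = eta
(r1,c5) = epsilon
(r1,c7) = zeta
(r6,c7) = epsilon
(r1,c1) = eta
(r2,c7) = gamma
(r2,c5) = alpha
(r2,c6) = zeta
(r5,c6) = alpha
(r6,c5) = delta
(r2,c4) = epsilon
(r5,c2) = beta
(r5,c3) = delta
(r5,c4) = zeta
(r5,c5) = gamma
(r6,c2) = alpha
(r6,c3) = beta
(r2,c1) = beta
(r5,c1) = epsilon
(r6,c1) = zeta

eta gamma alpha delta epsilon beta zeta / beta delta eta epsilon alpha zeta gamma / alpha eta epsilon gamma zeta delta beta / gamma epsilon zeta alpha beta eta delta / epsilon beta delta zeta gamma alpha eta / zeta alpha beta eta delta gamma epsilon / delta zeta gamma beta eta epsilon alpha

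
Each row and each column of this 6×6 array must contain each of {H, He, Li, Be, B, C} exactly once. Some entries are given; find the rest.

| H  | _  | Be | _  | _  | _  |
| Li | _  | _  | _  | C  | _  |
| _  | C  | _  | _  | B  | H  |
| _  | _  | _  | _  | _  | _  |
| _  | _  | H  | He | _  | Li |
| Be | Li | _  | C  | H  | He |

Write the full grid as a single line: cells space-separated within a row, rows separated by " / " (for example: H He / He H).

H He Be B Li C / Li Be He H C B / He C Li Be B H / B H C Li He Be / C B H He Be Li / Be Li B C H He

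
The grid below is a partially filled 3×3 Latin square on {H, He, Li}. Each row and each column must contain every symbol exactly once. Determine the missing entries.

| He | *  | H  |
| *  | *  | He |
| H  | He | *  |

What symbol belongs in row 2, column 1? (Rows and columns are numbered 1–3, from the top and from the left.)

Li

(r1,c2) = Li
(r2,c1) = Li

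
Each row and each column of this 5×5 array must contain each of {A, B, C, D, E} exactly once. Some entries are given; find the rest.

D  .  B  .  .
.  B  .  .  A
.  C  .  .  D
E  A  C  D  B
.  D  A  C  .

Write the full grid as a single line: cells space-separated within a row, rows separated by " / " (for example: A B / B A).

D E B A C / C B D E A / A C E B D / E A C D B / B D A C E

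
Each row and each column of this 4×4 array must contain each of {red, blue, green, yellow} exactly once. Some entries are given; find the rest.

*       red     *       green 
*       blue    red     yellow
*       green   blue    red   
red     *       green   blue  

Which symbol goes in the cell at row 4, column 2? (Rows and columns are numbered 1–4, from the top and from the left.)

Cell (r1,c3): row 1 has {red,green}; column 3 has {red,blue,green} → yellow.
Cell (r2,c1): row 2 has {red,blue,yellow}; column 1 has {red} → green.
Cell (r3,c1): row 3 has {red,blue,green}; column 1 has {red,green} → yellow.
Cell (r4,c2): row 4 has {red,blue,green}; column 2 has {red,blue,green} → yellow.

yellow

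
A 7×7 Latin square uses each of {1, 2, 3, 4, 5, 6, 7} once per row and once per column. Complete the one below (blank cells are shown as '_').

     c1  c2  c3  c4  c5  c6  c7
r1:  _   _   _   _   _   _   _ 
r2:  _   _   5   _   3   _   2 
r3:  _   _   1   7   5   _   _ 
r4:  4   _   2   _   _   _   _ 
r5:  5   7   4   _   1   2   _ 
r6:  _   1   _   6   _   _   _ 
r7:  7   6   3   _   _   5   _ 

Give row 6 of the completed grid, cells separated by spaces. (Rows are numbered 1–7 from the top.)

2 1 7 6 4 3 5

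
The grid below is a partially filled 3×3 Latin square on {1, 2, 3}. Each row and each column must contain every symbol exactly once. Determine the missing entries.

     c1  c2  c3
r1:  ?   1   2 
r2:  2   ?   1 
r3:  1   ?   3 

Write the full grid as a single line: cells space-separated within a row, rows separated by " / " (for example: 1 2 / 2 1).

(r1,c1): row 1 has {1,2}; column 1 has {1,2}, so it must be 3.
(r2,c2): row 2 has {1,2}; column 2 has {1}, so it must be 3.
(r3,c2): row 3 has {1,3}; column 2 has {1,3}, so it must be 2.

3 1 2 / 2 3 1 / 1 2 3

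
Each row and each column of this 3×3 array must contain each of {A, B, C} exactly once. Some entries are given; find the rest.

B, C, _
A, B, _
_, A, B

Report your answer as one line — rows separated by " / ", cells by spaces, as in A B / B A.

Cell (r1,c3): row 1 has {B,C}; column 3 has {B} → A.
Cell (r2,c3): row 2 has {A,B}; column 3 has {A,B} → C.
Cell (r3,c1): row 3 has {A,B}; column 1 has {A,B} → C.

B C A / A B C / C A B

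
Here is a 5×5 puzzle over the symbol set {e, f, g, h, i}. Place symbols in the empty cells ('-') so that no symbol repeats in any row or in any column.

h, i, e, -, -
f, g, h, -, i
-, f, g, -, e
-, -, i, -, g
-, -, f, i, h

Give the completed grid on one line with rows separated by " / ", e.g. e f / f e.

h i e g f / f g h e i / i f g h e / e h i f g / g e f i h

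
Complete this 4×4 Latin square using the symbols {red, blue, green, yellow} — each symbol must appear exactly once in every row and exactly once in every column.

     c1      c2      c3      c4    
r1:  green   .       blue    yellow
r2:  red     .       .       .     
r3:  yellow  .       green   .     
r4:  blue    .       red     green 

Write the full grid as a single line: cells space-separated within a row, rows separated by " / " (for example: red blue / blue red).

(r1,c2) = red
(r2,c3) = yellow
(r2,c4) = blue
(r3,c2) = blue
(r3,c4) = red
(r4,c2) = yellow
(r2,c2) = green

green red blue yellow / red green yellow blue / yellow blue green red / blue yellow red green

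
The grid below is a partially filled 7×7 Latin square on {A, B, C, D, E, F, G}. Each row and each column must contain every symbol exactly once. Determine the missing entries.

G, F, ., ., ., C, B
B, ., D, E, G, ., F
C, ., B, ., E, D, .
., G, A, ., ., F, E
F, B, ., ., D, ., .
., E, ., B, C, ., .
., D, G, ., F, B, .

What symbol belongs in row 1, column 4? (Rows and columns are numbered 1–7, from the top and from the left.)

D

(r1,c3) = E
(r1,c5) = A
(r2,c6) = A
(r3,c2) = A
(r3,c7) = G
(r4,c1) = D
(r4,c4) = C
(r4,c5) = B
(r5,c3) = C
(r5,c7) = A
(r6,c1) = A
(r6,c3) = F
(r6,c6) = G
(r6,c7) = D
(r7,c1) = E
(r7,c4) = A
(r7,c7) = C
(r1,c4) = D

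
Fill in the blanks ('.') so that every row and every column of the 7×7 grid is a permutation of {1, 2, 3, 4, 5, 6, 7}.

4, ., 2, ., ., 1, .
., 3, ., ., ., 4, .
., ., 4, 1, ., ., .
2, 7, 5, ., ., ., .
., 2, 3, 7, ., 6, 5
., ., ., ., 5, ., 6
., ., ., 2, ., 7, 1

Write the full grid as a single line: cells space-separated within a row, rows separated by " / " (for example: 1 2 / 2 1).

4 5 2 3 6 1 7 / 6 3 1 5 7 4 2 / 7 6 4 1 2 5 3 / 2 7 5 6 1 3 4 / 1 2 3 7 4 6 5 / 3 1 7 4 5 2 6 / 5 4 6 2 3 7 1

At row 4, column 6: row 4 has {2,5,7}; column 6 has {1,4,6,7}; that leaves 3.
At row 4, column 7: row 4 has {2,3,5,7}; column 7 has {1,5,6}; that leaves 4.
At row 5, column 1: row 5 has {2,3,5,6,7}; column 1 has {2,4}; that leaves 1.
At row 5, column 5: row 5 has {1,2,3,5,6,7}; column 5 has {5}; that leaves 4.
At row 6, column 6: row 6 has {5,6}; column 6 has {1,3,4,6,7}; that leaves 2.
At row 7, column 3: row 7 has {1,2,7}; column 3 has {2,3,4,5}; that leaves 6.
At row 7, column 5: row 7 has {1,2,6,7}; column 5 has {4,5}; that leaves 3.
At row 3, column 6: row 3 has {1,4}; column 6 has {1,2,3,4,6,7}; that leaves 5.
At row 4, column 4: row 4 has {2,3,4,5,7}; column 4 has {1,2,7}; that leaves 6.
At row 4, column 5: row 4 has {2,3,4,5,6,7}; column 5 has {3,4,5}; that leaves 1.
At row 7, column 1: row 7 has {1,2,3,6,7}; column 1 has {1,2,4}; that leaves 5.
At row 7, column 2: row 7 has {1,2,3,5,6,7}; column 2 has {2,3,7}; that leaves 4.
At row 2, column 4: row 2 has {3,4}; column 4 has {1,2,6,7}; that leaves 5.
At row 3, column 2: row 3 has {1,4,5}; column 2 has {2,3,4,7}; that leaves 6.
At row 6, column 2: row 6 has {2,5,6}; column 2 has {2,3,4,6,7}; that leaves 1.
At row 6, column 3: row 6 has {1,2,5,6}; column 3 has {2,3,4,5,6}; that leaves 7.
At row 1, column 2: row 1 has {1,2,4}; column 2 has {1,2,3,4,6,7}; that leaves 5.
At row 1, column 4: row 1 has {1,2,4,5}; column 4 has {1,2,5,6,7}; that leaves 3.
At row 1, column 7: row 1 has {1,2,3,4,5}; column 7 has {1,4,5,6}; that leaves 7.
At row 2, column 3: row 2 has {3,4,5}; column 3 has {2,3,4,5,6,7}; that leaves 1.
At row 2, column 7: row 2 has {1,3,4,5}; column 7 has {1,4,5,6,7}; that leaves 2.
At row 3, column 7: row 3 has {1,4,5,6}; column 7 has {1,2,4,5,6,7}; that leaves 3.
At row 6, column 1: row 6 has {1,2,5,6,7}; column 1 has {1,2,4,5}; that leaves 3.
At row 6, column 4: row 6 has {1,2,3,5,6,7}; column 4 has {1,2,3,5,6,7}; that leaves 4.
At row 1, column 5: row 1 has {1,2,3,4,5,7}; column 5 has {1,3,4,5}; that leaves 6.
At row 2, column 5: row 2 has {1,2,3,4,5}; column 5 has {1,3,4,5,6}; that leaves 7.
At row 3, column 1: row 3 has {1,3,4,5,6}; column 1 has {1,2,3,4,5}; that leaves 7.
At row 3, column 5: row 3 has {1,3,4,5,6,7}; column 5 has {1,3,4,5,6,7}; that leaves 2.
At row 2, column 1: row 2 has {1,2,3,4,5,7}; column 1 has {1,2,3,4,5,7}; that leaves 6.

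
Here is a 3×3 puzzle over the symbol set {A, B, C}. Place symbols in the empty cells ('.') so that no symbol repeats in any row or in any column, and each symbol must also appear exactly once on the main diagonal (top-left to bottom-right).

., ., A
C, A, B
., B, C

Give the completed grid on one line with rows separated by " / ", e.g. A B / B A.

At row 1, column 1: row 1 has {A}; column 1 has {C}; the diagonal has {A,C}; that leaves B.
At row 1, column 2: row 1 has {A,B}; column 2 has {A,B}; that leaves C.
At row 3, column 1: row 3 has {B,C}; column 1 has {B,C}; that leaves A.

B C A / C A B / A B C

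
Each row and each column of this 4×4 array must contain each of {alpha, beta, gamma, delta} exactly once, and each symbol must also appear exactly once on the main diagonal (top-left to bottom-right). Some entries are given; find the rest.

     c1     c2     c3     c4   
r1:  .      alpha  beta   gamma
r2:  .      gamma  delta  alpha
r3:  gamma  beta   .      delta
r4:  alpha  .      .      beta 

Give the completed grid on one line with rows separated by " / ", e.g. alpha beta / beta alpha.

(r1,c1) = delta
(r2,c1) = beta
(r3,c3) = alpha
(r4,c2) = delta
(r4,c3) = gamma

delta alpha beta gamma / beta gamma delta alpha / gamma beta alpha delta / alpha delta gamma beta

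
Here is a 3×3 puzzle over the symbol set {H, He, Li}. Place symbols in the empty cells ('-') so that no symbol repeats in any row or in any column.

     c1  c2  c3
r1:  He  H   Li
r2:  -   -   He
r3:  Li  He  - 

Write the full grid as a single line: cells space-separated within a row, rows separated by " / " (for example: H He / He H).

He H Li / H Li He / Li He H

(r2,c1): row 2 has {He}; column 1 has {He,Li}, so it must be H.
(r2,c2): row 2 has {H,He}; column 2 has {H,He}, so it must be Li.
(r3,c3): row 3 has {He,Li}; column 3 has {He,Li}, so it must be H.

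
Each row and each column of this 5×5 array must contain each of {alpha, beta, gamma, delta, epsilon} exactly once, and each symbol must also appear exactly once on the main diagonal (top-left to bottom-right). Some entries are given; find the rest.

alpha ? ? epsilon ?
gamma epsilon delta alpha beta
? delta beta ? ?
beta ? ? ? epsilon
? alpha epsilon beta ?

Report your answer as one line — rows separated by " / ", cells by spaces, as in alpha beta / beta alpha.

row 1 has {alpha,epsilon}; column 3 has {beta,delta,epsilon} — only gamma is left for (r1,c3).
row 1 has {alpha,gamma,epsilon}; column 5 has {beta,epsilon} — only delta is left for (r1,c5).
row 3 has {beta,delta}; column 1 has {alpha,beta,gamma} — only epsilon is left for (r3,c1).
row 3 has {beta,delta,epsilon}; column 4 has {alpha,beta,epsilon} — only gamma is left for (r3,c4).
row 3 has {beta,gamma,delta,epsilon}; column 5 has {beta,delta,epsilon} — only alpha is left for (r3,c5).
row 4 has {beta,epsilon}; column 2 has {alpha,delta,epsilon} — only gamma is left for (r4,c2).
row 4 has {beta,gamma,epsilon}; column 3 has {beta,gamma,delta,epsilon} — only alpha is left for (r4,c3).
row 4 has {alpha,beta,gamma,epsilon}; column 4 has {alpha,beta,gamma,epsilon}; the diagonal has {alpha,beta,epsilon} — only delta is left for (r4,c4).
row 5 has {alpha,beta,epsilon}; column 1 has {alpha,beta,gamma,epsilon} — only delta is left for (r5,c1).
row 5 has {alpha,beta,delta,epsilon}; column 5 has {alpha,beta,delta,epsilon}; the diagonal has {alpha,beta,delta,epsilon} — only gamma is left for (r5,c5).
row 1 has {alpha,gamma,delta,epsilon}; column 2 has {alpha,gamma,delta,epsilon} — only beta is left for (r1,c2).

alpha beta gamma epsilon delta / gamma epsilon delta alpha beta / epsilon delta beta gamma alpha / beta gamma alpha delta epsilon / delta alpha epsilon beta gamma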